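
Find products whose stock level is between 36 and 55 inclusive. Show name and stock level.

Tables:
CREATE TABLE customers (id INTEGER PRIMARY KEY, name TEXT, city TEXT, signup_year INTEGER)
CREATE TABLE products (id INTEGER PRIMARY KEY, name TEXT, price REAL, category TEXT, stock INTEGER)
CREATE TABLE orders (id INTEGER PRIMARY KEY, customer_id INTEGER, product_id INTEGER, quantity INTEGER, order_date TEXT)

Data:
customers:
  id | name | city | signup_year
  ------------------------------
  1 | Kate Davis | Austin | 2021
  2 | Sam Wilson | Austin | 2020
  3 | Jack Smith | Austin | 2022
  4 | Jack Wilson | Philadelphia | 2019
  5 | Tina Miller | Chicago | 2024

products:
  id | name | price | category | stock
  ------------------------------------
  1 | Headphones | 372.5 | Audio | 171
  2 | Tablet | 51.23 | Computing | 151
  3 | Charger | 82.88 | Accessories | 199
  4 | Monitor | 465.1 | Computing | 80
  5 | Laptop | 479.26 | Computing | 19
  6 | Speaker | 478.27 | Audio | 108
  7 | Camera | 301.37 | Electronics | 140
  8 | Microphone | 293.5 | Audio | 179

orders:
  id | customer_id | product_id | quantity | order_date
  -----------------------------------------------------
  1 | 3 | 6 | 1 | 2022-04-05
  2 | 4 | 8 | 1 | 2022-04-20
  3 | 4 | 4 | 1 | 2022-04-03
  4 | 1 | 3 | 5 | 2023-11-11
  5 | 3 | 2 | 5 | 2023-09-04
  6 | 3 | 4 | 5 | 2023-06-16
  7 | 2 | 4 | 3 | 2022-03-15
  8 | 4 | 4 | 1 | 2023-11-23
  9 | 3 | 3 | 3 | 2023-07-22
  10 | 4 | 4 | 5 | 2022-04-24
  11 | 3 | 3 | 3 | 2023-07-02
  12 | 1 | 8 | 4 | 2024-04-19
SELECT name, stock FROM products WHERE stock BETWEEN 36 AND 55

Execution result:
(no rows)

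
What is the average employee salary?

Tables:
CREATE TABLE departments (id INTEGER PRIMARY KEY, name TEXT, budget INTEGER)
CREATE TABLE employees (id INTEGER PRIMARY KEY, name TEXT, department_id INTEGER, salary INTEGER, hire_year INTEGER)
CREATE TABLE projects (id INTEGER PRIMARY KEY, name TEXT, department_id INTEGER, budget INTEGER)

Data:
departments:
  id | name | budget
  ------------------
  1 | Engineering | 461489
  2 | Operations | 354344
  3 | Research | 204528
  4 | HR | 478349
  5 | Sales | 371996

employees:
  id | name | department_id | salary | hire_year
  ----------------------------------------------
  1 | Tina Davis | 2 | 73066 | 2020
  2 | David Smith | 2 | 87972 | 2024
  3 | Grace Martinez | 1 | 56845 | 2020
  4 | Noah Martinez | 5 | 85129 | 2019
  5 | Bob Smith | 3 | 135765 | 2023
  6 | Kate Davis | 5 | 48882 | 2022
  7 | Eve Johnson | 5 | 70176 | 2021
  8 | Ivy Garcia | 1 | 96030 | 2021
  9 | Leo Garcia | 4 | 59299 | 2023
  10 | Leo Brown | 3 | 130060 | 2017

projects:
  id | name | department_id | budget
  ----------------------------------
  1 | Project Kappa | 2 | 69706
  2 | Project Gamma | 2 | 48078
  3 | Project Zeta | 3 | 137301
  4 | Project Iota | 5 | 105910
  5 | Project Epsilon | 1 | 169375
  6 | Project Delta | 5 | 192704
SELECT AVG(salary) FROM employees

Execution result:
84322.40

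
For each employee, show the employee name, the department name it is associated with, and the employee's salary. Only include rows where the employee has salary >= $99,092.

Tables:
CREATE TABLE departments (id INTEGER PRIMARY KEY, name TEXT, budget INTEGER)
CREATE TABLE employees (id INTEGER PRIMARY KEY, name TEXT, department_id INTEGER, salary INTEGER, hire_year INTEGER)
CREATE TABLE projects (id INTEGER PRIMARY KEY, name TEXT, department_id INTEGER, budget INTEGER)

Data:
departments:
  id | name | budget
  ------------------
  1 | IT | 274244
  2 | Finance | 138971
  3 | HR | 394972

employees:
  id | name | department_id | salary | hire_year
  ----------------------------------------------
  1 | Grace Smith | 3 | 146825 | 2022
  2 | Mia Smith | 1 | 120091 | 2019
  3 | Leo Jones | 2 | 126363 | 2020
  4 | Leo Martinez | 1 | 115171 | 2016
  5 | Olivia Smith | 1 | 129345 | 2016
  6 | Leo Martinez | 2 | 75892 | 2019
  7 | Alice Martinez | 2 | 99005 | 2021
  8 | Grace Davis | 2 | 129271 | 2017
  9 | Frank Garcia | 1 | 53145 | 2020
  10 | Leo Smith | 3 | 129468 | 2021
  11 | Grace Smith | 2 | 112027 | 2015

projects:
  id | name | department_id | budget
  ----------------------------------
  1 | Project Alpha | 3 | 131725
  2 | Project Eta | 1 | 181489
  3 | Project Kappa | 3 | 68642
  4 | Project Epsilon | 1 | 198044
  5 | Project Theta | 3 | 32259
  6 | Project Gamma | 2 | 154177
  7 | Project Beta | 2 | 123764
SELECT c.name, p.name AS department, c.salary FROM employees c JOIN departments p ON c.department_id = p.id WHERE c.salary >= 99092

Execution result:
name | department | salary
Grace Smith | HR | 146825
Mia Smith | IT | 120091
Leo Jones | Finance | 126363
Leo Martinez | IT | 115171
Olivia Smith | IT | 129345
Grace Davis | Finance | 129271
Leo Smith | HR | 129468
Grace Smith | Finance | 112027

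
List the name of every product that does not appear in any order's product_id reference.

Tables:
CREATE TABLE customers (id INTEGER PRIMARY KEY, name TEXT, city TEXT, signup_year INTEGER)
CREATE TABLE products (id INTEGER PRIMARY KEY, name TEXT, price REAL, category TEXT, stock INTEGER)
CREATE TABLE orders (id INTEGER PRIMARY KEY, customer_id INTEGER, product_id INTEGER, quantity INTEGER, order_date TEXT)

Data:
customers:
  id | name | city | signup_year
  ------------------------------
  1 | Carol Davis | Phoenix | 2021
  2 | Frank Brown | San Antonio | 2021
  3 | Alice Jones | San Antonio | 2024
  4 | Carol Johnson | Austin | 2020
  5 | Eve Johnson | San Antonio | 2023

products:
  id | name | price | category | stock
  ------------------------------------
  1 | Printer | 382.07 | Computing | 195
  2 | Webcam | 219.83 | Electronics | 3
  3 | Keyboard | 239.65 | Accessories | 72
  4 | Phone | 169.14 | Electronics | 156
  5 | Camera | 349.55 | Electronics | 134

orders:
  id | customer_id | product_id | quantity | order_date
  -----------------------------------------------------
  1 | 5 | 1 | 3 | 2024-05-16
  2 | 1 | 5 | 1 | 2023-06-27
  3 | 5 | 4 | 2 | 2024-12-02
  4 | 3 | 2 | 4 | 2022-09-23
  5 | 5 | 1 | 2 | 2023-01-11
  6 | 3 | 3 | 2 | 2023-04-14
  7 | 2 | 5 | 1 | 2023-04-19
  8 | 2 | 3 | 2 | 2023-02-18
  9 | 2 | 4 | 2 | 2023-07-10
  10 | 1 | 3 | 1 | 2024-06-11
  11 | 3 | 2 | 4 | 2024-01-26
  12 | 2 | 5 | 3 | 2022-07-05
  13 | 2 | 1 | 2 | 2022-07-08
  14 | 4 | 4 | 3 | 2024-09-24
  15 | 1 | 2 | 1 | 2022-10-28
SELECT p.name FROM products p LEFT JOIN orders c ON c.product_id = p.id WHERE c.id IS NULL

Execution result:
(no rows)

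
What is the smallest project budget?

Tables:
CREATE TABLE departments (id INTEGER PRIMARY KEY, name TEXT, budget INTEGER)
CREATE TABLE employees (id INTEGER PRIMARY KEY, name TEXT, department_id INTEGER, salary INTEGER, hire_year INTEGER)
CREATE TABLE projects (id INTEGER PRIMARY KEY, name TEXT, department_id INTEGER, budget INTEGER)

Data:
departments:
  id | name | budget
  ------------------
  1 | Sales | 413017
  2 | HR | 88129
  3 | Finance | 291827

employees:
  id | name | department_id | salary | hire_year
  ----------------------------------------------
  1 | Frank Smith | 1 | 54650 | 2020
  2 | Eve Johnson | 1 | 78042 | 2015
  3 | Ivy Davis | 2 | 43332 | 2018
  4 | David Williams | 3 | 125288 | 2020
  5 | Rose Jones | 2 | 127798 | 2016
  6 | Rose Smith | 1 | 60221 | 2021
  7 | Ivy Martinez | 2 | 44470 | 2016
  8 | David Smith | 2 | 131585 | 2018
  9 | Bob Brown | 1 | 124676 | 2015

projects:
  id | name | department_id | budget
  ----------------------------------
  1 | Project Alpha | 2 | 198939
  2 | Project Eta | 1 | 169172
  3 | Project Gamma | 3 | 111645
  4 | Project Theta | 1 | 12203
SELECT MIN(budget) FROM projects

Execution result:
12203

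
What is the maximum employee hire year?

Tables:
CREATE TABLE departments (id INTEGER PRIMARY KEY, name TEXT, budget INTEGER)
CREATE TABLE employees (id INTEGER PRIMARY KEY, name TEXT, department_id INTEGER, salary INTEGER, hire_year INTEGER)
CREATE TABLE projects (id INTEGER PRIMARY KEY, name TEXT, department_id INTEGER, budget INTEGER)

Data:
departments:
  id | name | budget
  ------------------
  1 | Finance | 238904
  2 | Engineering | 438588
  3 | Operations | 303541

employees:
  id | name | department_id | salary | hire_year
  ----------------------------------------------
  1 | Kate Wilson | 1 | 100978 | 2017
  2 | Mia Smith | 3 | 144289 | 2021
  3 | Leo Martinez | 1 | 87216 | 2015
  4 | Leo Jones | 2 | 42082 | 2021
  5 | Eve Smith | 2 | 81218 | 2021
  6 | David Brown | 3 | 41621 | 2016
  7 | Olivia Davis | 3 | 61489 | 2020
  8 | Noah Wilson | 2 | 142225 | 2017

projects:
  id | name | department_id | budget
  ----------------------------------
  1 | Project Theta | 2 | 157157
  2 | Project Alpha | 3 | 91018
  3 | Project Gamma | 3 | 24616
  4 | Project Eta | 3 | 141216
SELECT MAX(hire_year) FROM employees

Execution result:
2021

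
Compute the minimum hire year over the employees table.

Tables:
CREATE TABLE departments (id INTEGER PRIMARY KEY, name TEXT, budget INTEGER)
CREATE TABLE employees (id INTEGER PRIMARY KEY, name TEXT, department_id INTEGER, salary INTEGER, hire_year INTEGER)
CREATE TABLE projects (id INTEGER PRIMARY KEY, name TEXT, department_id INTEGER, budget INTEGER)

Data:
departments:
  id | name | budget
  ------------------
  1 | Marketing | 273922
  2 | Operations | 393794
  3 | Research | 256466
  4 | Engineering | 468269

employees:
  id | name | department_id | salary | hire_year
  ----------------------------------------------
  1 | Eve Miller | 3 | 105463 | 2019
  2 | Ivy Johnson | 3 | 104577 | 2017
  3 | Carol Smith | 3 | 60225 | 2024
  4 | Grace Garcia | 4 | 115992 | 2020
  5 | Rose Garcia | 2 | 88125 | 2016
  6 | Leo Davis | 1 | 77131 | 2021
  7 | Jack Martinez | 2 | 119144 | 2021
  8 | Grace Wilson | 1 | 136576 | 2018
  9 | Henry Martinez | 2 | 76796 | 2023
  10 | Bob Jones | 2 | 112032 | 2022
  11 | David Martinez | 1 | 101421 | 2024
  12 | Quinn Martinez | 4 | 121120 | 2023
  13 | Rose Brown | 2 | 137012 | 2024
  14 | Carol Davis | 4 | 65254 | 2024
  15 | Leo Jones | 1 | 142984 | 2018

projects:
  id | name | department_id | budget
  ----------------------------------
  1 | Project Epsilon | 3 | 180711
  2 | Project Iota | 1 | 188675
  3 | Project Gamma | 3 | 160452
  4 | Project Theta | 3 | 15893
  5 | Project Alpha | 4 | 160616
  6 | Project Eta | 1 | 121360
SELECT MIN(hire_year) FROM employees

Execution result:
2016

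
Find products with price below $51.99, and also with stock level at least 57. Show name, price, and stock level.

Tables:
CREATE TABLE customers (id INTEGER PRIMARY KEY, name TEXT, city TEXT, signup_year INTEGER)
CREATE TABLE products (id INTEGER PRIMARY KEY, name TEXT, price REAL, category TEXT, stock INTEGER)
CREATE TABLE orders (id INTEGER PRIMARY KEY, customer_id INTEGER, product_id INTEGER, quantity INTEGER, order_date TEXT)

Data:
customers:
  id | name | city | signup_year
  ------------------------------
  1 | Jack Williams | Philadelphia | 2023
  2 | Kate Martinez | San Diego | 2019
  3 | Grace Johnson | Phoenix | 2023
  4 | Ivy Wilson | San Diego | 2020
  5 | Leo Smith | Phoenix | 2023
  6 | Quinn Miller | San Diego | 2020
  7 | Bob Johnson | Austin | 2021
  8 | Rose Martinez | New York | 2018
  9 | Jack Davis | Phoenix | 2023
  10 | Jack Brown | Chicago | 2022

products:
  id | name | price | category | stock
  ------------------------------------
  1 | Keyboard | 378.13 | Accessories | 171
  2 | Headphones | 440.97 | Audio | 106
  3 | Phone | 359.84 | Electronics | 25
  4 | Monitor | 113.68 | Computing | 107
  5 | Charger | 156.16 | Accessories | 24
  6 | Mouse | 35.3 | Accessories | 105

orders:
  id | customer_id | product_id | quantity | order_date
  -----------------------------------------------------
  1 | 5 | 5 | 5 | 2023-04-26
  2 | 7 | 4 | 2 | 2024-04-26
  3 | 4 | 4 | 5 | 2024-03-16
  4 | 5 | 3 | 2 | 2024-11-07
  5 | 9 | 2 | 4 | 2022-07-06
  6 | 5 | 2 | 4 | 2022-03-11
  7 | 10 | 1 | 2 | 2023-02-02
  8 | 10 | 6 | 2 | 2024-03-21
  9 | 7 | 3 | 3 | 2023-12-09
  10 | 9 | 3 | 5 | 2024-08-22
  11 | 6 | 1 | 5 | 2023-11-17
SELECT name, price, stock FROM products WHERE price < 51.99 AND stock >= 57

Execution result:
name | price | stock
Mouse | 35.30 | 105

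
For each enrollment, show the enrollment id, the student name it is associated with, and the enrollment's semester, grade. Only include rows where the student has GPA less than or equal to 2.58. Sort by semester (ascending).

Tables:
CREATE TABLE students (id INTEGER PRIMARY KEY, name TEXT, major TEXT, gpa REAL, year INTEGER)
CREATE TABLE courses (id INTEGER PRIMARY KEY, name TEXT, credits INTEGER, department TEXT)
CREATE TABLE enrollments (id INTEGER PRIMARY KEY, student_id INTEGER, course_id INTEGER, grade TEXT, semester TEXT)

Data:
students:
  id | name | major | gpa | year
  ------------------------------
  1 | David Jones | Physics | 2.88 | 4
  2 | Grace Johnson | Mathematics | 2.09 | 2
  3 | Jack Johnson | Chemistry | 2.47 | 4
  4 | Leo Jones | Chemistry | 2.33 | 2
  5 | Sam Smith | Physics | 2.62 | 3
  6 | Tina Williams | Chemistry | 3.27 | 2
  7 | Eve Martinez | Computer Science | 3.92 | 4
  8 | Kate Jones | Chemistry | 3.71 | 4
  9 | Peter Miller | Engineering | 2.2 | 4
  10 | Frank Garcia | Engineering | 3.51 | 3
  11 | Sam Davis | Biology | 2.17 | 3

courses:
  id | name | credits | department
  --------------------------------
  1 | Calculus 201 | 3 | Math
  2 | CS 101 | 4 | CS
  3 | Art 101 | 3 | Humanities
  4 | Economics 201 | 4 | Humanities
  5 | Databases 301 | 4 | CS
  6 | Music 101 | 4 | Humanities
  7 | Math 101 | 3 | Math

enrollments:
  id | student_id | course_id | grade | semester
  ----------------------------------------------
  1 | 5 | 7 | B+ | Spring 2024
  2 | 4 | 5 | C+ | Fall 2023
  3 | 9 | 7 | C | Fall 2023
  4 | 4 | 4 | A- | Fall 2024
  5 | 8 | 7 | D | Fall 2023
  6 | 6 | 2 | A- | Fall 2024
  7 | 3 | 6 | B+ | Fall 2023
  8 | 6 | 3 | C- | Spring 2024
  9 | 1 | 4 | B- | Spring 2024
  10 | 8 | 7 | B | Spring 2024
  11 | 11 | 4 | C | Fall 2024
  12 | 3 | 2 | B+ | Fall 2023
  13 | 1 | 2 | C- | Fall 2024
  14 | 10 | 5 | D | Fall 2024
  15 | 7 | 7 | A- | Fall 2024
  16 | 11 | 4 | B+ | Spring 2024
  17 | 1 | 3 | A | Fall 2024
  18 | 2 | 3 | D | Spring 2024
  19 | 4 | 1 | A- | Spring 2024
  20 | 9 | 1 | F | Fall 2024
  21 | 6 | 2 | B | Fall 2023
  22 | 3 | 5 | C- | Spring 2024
SELECT c.id, p.name AS student, c.semester, c.grade FROM enrollments c JOIN students p ON c.student_id = p.id WHERE p.gpa <= 2.58 ORDER BY c.semester ASC

Execution result:
id | student | semester | grade
2 | Leo Jones | Fall 2023 | C+
3 | Peter Miller | Fall 2023 | C
7 | Jack Johnson | Fall 2023 | B+
12 | Jack Johnson | Fall 2023 | B+
4 | Leo Jones | Fall 2024 | A-
11 | Sam Davis | Fall 2024 | C
20 | Peter Miller | Fall 2024 | F
16 | Sam Davis | Spring 2024 | B+
18 | Grace Johnson | Spring 2024 | D
19 | Leo Jones | Spring 2024 | A-
22 | Jack Johnson | Spring 2024 | C-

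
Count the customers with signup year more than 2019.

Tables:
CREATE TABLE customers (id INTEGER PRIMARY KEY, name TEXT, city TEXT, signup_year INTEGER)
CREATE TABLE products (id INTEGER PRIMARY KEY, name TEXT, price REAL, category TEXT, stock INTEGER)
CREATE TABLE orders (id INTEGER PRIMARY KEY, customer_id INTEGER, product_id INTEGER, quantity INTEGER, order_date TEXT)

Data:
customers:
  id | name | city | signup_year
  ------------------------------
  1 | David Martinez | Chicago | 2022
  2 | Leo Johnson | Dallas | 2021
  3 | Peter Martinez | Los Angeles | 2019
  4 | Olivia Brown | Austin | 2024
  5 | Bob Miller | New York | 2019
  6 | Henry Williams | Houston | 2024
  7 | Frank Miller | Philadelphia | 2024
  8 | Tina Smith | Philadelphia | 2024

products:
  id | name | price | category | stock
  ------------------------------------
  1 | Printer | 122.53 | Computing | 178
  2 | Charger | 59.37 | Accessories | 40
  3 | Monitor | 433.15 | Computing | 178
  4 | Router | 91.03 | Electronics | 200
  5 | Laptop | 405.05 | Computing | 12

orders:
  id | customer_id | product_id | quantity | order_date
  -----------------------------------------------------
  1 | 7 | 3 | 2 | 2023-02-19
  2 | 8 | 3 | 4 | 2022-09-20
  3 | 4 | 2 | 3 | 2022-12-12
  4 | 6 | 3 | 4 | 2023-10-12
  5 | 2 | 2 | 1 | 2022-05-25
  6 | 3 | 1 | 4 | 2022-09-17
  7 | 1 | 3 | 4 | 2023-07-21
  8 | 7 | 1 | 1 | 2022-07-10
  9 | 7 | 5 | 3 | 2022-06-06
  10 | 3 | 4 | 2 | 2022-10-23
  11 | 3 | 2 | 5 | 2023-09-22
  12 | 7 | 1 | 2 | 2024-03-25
SELECT COUNT(*) FROM customers WHERE signup_year > 2019

Execution result:
6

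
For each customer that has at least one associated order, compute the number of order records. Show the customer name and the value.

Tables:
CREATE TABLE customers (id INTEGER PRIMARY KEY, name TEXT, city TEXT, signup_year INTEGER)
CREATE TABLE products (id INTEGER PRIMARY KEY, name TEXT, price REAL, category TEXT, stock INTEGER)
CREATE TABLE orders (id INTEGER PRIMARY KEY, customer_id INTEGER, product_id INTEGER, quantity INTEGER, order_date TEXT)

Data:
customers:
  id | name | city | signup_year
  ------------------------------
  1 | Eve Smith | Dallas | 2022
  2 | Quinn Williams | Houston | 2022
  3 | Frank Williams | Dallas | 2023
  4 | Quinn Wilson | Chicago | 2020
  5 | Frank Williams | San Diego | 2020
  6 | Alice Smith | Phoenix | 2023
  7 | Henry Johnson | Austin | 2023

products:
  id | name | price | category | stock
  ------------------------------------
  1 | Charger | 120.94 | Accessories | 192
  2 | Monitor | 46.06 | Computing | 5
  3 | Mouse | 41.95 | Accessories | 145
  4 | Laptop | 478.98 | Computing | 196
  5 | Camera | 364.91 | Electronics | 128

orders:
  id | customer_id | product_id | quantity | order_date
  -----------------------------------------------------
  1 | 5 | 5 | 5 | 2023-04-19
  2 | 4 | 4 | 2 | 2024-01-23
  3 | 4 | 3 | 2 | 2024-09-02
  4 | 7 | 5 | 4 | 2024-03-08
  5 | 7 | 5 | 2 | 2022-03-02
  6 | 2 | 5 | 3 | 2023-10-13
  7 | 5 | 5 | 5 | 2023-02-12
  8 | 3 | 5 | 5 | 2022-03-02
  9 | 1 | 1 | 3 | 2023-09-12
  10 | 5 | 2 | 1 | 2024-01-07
SELECT p.name, COUNT(*) AS n FROM orders c JOIN customers p ON c.customer_id = p.id GROUP BY p.id, p.name

Execution result:
name | n
Eve Smith | 1
Quinn Williams | 1
Frank Williams | 1
Quinn Wilson | 2
Frank Williams | 3
Henry Johnson | 2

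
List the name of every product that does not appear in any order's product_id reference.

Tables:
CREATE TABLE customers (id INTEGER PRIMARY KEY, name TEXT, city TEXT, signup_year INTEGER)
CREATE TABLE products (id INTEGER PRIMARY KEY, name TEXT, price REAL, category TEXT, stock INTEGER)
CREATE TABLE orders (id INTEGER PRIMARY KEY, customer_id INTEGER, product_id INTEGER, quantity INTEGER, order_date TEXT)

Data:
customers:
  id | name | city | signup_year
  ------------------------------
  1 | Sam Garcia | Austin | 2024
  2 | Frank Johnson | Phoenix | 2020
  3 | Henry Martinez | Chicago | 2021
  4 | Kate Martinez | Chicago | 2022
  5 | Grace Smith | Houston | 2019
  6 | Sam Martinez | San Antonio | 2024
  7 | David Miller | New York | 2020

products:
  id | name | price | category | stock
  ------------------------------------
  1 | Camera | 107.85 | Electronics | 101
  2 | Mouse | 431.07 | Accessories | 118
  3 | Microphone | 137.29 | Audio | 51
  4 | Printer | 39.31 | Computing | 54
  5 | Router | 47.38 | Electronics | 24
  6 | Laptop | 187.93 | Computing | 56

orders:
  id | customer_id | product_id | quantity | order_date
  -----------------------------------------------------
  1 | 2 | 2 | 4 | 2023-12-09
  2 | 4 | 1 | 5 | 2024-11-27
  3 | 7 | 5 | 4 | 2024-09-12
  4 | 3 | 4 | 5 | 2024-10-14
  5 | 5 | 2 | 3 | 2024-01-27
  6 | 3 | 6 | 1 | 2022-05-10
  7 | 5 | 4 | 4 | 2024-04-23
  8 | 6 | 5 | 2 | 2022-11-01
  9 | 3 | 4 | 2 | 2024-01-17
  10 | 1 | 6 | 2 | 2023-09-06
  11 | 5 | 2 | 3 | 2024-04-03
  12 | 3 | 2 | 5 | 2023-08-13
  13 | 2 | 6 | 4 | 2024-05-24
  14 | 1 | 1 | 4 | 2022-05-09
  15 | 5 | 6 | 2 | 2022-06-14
SELECT p.name FROM products p LEFT JOIN orders c ON c.product_id = p.id WHERE c.id IS NULL

Execution result:
Microphone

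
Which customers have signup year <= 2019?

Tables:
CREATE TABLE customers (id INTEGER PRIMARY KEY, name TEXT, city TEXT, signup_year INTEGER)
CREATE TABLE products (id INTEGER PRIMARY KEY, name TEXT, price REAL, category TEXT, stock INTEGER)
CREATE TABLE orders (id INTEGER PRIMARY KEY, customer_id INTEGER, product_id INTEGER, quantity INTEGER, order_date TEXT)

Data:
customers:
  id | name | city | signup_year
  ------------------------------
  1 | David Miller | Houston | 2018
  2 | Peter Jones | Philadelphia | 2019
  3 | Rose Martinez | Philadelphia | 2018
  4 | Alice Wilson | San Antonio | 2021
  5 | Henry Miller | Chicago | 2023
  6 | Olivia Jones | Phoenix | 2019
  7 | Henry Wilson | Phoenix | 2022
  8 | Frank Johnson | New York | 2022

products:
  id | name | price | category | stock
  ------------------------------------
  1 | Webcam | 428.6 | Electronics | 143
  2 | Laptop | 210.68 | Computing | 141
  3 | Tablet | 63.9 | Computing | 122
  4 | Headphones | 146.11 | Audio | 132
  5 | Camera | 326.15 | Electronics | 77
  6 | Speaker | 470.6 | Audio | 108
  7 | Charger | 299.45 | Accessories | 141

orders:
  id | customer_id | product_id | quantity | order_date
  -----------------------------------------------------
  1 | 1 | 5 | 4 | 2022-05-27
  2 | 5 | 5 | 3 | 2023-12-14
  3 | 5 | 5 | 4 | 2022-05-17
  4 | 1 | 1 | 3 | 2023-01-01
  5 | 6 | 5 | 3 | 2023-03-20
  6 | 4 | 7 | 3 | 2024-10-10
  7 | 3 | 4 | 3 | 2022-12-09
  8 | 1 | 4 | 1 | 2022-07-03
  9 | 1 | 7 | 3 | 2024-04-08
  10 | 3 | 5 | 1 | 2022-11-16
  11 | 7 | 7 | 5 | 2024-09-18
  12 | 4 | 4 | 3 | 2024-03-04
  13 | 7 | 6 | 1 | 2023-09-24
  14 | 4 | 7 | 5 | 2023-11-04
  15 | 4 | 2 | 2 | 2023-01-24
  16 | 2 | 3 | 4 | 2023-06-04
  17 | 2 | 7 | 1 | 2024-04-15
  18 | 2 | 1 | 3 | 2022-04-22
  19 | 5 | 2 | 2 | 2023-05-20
SELECT name, signup_year FROM customers WHERE signup_year <= 2019

Execution result:
name | signup_year
David Miller | 2018
Peter Jones | 2019
Rose Martinez | 2018
Olivia Jones | 2019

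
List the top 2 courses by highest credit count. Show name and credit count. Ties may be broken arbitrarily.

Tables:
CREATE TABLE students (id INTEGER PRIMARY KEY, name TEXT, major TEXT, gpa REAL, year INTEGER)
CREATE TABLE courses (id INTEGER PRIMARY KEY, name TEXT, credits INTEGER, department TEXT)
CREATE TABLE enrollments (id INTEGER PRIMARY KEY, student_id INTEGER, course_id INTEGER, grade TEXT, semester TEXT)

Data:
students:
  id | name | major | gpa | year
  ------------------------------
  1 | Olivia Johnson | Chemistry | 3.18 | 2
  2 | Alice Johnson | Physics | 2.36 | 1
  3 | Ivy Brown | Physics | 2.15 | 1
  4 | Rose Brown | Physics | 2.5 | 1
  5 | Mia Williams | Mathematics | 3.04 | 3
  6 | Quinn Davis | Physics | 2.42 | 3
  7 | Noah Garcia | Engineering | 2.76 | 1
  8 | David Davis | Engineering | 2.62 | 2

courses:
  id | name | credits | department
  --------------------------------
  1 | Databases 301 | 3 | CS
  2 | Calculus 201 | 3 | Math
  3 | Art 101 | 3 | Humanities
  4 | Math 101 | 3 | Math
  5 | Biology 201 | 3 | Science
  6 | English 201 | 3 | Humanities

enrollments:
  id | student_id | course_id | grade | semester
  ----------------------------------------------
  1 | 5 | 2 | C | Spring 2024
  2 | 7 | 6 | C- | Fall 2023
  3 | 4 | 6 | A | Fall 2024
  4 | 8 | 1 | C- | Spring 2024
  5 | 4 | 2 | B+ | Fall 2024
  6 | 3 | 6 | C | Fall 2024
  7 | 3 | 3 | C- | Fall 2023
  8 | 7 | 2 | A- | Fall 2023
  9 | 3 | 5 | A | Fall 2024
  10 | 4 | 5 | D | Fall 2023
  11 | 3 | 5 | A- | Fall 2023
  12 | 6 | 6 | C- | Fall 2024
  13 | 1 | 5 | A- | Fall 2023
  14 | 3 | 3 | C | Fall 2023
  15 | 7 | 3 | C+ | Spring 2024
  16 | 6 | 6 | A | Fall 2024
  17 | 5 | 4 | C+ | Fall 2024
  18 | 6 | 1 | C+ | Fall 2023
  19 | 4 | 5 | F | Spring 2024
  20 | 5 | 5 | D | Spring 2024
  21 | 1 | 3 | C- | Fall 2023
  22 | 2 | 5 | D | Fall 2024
SELECT name, credits FROM courses ORDER BY credits DESC LIMIT 2

Execution result:
name | credits
Databases 301 | 3
Calculus 201 | 3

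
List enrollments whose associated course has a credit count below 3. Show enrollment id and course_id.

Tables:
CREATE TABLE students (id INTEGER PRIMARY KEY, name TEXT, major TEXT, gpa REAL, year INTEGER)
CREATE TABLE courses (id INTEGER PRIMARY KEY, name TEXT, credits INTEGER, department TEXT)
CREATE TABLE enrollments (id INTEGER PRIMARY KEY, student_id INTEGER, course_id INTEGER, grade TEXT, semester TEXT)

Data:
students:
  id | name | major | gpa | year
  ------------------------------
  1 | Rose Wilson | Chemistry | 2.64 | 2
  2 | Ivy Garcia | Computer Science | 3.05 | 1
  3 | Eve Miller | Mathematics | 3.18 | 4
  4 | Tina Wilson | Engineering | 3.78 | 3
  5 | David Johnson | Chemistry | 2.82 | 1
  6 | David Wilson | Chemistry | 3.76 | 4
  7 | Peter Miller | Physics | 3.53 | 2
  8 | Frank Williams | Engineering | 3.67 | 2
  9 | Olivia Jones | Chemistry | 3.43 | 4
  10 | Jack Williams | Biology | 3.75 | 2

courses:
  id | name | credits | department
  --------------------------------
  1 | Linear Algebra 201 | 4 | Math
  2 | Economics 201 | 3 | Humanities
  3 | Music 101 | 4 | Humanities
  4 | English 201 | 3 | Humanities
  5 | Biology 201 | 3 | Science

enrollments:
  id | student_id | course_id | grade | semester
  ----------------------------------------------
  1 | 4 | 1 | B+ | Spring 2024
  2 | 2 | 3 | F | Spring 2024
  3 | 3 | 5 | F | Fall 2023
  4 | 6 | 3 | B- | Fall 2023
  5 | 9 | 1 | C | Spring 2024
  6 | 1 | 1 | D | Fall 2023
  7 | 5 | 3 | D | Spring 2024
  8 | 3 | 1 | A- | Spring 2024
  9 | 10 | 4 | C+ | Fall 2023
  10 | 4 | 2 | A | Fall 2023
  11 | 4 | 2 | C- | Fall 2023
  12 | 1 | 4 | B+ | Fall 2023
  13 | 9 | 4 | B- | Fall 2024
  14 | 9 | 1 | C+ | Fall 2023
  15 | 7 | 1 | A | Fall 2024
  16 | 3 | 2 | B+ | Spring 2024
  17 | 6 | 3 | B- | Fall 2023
SELECT id, course_id FROM enrollments WHERE course_id IN (SELECT id FROM courses WHERE credits < 3)

Execution result:
(no rows)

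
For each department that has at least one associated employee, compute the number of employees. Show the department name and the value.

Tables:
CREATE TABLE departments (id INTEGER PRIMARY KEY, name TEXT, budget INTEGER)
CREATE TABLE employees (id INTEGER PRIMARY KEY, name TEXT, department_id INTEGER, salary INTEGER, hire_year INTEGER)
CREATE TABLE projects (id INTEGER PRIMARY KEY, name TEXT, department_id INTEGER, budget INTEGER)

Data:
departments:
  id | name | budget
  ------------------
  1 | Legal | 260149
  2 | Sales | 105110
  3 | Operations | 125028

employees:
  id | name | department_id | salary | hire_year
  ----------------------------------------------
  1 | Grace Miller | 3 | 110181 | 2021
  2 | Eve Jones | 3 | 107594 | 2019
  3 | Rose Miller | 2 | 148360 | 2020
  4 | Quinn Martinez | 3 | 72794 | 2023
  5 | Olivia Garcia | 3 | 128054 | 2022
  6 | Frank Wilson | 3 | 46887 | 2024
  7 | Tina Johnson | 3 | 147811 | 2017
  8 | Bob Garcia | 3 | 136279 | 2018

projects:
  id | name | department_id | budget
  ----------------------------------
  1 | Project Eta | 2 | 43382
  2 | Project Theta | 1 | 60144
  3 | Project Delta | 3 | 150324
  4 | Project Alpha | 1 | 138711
SELECT p.name, COUNT(*) AS n FROM employees c JOIN departments p ON c.department_id = p.id GROUP BY p.id, p.name

Execution result:
name | n
Sales | 1
Operations | 7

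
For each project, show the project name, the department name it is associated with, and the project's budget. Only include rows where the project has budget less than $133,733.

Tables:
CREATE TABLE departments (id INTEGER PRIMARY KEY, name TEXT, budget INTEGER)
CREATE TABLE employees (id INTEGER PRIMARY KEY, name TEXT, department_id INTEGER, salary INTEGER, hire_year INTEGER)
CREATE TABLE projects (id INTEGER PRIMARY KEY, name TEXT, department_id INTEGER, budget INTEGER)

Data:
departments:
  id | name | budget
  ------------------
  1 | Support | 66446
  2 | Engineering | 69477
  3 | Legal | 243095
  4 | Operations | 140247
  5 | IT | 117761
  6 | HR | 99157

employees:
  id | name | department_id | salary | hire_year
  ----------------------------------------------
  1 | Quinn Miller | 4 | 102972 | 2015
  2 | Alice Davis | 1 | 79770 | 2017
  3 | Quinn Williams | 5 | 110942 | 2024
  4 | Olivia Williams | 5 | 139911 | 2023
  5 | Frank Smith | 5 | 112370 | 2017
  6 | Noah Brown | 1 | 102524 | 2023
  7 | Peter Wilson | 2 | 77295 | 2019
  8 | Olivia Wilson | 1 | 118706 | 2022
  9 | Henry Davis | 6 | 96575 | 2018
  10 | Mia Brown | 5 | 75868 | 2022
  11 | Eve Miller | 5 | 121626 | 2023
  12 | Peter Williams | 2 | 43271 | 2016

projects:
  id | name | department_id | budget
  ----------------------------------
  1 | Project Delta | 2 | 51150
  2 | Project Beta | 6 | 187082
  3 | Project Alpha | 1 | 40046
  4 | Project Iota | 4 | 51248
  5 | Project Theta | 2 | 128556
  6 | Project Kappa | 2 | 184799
SELECT c.name, p.name AS department, c.budget FROM projects c JOIN departments p ON c.department_id = p.id WHERE c.budget < 133733

Execution result:
name | department | budget
Project Delta | Engineering | 51150
Project Alpha | Support | 40046
Project Iota | Operations | 51248
Project Theta | Engineering | 128556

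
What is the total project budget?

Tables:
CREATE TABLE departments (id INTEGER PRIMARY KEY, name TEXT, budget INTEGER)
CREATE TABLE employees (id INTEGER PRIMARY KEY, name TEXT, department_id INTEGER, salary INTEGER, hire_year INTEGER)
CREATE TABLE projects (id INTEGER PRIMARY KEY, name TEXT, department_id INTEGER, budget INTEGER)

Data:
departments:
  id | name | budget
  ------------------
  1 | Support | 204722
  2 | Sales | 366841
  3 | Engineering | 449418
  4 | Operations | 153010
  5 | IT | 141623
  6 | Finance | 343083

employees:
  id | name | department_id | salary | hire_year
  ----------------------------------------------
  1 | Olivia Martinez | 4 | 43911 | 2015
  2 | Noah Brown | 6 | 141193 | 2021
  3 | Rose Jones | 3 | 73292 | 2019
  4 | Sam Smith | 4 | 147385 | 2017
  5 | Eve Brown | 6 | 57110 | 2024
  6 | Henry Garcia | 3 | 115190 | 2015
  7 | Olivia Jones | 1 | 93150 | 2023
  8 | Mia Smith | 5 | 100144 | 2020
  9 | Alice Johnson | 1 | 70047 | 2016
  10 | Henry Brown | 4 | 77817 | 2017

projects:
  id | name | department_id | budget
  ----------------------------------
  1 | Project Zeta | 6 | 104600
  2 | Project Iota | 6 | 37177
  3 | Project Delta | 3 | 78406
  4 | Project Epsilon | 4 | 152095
SELECT SUM(budget) FROM projects

Execution result:
372278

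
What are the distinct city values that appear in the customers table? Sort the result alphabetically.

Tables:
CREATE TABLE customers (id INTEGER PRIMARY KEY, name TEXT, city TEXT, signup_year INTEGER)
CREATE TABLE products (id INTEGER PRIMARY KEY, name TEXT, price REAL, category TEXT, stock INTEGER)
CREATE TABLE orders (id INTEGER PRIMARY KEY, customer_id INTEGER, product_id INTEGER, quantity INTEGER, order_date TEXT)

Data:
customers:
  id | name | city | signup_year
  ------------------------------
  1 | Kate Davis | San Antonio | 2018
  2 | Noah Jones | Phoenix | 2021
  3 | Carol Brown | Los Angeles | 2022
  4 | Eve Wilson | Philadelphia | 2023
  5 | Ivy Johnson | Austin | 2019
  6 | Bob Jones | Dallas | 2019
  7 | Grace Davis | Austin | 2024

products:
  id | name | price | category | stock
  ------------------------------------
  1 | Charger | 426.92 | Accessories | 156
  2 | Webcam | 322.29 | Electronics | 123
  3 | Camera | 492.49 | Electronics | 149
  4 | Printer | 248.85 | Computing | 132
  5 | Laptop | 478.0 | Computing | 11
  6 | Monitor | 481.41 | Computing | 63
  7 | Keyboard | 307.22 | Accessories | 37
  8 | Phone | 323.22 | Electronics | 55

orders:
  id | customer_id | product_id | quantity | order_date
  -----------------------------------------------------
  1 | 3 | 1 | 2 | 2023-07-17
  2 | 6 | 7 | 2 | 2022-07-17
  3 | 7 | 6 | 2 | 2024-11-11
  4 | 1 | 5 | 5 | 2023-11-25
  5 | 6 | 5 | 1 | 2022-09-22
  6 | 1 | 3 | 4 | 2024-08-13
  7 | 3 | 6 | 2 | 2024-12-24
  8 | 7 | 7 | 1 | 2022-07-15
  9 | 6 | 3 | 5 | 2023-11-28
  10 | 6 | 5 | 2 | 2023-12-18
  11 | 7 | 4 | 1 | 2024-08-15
SELECT DISTINCT city FROM customers ORDER BY city

Execution result:
city
Austin
Dallas
Los Angeles
Philadelphia
Phoenix
San Antonio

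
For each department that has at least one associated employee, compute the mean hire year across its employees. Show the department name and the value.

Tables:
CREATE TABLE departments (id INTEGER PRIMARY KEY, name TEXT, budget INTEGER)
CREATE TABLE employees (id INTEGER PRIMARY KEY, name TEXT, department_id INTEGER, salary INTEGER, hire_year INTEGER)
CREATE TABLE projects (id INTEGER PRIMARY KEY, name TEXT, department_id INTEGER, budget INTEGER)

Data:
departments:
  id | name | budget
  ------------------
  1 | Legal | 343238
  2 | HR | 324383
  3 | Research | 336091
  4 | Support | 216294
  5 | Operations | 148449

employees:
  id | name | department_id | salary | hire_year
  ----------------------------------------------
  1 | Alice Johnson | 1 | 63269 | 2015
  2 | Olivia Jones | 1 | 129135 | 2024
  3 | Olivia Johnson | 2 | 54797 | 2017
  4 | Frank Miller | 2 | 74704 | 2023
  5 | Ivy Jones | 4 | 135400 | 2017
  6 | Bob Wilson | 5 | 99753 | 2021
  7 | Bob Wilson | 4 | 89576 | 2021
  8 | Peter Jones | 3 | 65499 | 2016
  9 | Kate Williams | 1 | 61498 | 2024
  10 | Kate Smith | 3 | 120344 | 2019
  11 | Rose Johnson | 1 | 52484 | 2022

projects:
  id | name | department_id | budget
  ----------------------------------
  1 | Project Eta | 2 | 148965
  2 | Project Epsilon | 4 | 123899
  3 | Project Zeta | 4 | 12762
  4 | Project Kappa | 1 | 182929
SELECT p.name, AVG(c.hire_year) AS avg_hire_year FROM employees c JOIN departments p ON c.department_id = p.id GROUP BY p.id, p.name

Execution result:
name | avg_hire_year
Legal | 2021.25
HR | 2020.00
Research | 2017.50
Support | 2019.00
Operations | 2021.00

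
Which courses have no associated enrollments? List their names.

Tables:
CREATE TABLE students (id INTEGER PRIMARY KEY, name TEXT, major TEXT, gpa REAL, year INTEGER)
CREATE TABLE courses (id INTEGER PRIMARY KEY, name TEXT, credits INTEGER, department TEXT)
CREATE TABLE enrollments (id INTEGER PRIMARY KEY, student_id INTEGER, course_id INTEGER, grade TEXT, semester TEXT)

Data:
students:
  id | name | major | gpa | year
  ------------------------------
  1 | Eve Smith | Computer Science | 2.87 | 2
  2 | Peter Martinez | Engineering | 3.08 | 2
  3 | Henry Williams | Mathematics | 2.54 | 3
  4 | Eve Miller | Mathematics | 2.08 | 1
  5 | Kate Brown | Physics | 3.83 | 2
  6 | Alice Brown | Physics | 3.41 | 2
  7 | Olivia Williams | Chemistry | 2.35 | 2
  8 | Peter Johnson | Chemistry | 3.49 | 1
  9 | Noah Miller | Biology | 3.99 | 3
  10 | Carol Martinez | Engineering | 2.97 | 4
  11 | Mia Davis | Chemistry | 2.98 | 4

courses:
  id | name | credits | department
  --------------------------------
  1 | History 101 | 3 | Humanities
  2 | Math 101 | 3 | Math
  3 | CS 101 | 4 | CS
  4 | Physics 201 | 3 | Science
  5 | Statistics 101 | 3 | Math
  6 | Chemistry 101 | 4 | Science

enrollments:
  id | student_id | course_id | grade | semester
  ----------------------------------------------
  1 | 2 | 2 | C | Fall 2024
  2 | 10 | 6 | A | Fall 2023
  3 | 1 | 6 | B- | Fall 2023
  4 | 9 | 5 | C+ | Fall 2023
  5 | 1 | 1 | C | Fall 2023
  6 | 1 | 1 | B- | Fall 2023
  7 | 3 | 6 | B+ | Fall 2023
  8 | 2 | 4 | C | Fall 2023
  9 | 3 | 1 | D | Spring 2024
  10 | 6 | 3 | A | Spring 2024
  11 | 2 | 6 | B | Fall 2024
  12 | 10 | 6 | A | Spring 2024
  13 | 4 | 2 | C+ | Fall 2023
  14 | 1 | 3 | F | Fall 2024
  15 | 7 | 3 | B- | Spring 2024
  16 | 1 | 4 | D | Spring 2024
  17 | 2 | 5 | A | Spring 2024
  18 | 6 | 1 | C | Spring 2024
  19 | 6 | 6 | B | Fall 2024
SELECT p.name FROM courses p LEFT JOIN enrollments c ON c.course_id = p.id WHERE c.id IS NULL

Execution result:
(no rows)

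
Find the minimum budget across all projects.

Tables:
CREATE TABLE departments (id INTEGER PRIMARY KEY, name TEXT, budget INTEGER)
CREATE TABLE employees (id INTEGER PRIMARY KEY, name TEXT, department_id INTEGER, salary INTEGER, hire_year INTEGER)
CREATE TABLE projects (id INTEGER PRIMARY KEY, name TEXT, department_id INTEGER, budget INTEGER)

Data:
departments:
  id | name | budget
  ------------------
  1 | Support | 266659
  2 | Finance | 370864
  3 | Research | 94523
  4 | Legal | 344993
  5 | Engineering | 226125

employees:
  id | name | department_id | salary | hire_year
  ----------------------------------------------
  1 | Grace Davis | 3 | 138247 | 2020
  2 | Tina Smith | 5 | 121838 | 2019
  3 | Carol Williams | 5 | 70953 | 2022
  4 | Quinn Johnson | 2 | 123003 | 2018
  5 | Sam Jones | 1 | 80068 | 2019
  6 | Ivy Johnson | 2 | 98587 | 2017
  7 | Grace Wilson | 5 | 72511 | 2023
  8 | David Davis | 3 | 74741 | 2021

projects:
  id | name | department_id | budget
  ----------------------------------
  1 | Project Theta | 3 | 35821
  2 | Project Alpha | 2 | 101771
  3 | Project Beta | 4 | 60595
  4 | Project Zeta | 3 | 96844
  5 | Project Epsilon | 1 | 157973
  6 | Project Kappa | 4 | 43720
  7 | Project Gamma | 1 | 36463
SELECT MIN(budget) FROM projects

Execution result:
35821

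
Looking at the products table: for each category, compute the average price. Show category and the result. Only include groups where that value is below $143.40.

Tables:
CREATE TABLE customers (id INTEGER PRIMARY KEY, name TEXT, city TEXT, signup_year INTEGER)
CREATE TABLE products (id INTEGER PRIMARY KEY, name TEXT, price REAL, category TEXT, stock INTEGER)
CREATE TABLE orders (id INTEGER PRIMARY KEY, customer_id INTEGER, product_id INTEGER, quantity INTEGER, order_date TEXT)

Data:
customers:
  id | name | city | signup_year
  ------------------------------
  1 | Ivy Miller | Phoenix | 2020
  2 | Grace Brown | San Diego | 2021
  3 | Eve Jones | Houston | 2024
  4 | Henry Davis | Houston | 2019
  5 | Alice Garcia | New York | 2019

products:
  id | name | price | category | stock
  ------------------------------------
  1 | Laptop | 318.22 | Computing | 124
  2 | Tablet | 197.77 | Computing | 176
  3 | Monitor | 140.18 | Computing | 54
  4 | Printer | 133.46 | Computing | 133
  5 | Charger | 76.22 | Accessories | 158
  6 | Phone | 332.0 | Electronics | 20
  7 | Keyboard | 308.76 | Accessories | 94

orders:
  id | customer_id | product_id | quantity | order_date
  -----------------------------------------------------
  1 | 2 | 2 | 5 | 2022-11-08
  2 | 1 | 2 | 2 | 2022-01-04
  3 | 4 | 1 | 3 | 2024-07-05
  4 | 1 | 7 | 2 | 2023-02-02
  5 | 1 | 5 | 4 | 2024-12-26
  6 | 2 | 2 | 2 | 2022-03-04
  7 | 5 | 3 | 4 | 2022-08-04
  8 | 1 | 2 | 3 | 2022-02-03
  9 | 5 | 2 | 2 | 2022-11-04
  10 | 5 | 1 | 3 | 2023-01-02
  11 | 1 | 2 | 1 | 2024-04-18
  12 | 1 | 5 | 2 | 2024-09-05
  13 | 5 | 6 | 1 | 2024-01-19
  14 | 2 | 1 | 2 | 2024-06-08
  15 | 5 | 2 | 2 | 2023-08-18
SELECT category, AVG(price) AS avg_price FROM products GROUP BY category HAVING AVG(price) < 143.4

Execution result:
(no rows)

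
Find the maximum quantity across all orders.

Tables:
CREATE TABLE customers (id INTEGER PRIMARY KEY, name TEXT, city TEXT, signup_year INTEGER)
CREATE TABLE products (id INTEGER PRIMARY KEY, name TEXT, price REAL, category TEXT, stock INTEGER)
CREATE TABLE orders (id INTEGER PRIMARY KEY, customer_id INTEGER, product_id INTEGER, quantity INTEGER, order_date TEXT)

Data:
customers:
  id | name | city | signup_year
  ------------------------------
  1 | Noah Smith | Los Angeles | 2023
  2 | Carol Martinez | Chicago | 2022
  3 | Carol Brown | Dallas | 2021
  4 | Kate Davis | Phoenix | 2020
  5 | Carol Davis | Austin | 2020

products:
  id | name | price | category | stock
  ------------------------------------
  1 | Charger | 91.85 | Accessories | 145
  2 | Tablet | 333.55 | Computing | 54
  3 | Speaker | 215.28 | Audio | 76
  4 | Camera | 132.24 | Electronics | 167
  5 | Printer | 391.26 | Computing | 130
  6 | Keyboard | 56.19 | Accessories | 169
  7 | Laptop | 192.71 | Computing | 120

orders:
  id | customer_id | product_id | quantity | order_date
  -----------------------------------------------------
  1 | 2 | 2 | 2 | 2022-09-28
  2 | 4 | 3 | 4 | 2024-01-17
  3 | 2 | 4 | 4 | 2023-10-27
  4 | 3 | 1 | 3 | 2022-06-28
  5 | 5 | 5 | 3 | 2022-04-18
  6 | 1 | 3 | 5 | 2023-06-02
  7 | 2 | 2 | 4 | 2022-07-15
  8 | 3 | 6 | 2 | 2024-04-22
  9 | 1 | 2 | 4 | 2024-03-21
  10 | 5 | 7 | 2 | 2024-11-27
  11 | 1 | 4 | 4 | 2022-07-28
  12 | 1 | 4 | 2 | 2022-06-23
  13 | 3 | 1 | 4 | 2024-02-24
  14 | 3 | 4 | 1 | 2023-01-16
SELECT MAX(quantity) FROM orders

Execution result:
5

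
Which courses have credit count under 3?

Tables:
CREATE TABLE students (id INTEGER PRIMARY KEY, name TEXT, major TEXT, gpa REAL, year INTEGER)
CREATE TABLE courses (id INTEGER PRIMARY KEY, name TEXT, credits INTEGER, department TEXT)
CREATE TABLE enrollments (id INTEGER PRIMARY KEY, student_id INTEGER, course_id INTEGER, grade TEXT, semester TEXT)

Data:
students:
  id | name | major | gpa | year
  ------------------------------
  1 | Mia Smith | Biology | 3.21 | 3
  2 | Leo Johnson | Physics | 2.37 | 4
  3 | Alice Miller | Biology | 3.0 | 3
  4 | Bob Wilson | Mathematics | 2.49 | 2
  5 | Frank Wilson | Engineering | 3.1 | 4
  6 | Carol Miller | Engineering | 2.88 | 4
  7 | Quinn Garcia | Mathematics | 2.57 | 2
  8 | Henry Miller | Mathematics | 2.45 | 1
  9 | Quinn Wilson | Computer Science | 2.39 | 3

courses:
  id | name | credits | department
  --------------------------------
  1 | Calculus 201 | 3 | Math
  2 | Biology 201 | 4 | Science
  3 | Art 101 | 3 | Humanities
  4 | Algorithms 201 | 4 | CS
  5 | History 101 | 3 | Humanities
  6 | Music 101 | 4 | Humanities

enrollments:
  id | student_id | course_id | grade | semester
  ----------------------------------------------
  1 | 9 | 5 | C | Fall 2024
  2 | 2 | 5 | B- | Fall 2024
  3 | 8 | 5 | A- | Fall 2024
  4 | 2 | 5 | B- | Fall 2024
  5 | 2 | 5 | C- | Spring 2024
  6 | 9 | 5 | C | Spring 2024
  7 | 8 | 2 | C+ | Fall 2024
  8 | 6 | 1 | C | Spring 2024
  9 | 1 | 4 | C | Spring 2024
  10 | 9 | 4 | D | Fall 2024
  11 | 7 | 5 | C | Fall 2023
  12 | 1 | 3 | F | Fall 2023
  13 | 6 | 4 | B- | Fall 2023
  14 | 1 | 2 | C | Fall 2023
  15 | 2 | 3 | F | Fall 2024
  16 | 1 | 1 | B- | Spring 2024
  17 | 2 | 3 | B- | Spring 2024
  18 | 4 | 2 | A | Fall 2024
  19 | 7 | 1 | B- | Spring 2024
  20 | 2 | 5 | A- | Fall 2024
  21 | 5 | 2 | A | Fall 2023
SELECT name, credits FROM courses WHERE credits < 3

Execution result:
(no rows)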